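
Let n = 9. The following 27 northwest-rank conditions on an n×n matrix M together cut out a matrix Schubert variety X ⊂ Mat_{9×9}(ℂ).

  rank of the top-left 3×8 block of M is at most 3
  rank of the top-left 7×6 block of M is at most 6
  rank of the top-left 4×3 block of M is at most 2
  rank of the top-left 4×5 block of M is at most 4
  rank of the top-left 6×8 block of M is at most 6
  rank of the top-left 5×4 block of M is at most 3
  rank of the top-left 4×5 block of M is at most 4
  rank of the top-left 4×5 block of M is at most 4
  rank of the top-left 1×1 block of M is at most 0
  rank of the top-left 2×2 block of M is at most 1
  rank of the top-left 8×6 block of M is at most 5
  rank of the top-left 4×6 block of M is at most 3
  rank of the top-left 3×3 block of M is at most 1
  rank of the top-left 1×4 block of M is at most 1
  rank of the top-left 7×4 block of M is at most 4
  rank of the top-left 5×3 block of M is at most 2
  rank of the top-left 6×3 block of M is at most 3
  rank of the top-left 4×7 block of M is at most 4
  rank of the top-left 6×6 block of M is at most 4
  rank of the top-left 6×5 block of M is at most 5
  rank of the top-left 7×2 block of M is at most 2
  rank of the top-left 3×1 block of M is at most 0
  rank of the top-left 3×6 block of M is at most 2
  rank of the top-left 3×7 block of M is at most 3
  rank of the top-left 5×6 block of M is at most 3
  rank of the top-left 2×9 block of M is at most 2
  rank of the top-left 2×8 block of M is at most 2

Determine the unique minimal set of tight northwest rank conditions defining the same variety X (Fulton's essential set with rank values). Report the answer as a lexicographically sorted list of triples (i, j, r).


Propagating the 27 rank bounds to every northwest block:

  row 1: 0  1  1  1  1  1  1  1  1
  row 2: 0  1  1  2  2  2  2  2  2
  row 3: 0  1  1  2  2  2  3  3  3
  row 4: 1  2  2  3  3  3  4  4  4
  row 5: 1  2  2  3  3  3  4  5  5
  row 6: 1  2  3  4  4  4  5  6  6
  row 7: 1  2  3  4  5  5  6  7  7
  row 8: 1  2  3  4  5  5  6  7  8
  row 9: 1  2  3  4  5  6  7  8  9

so w = (2, 4, 7, 1, 8, 3, 5, 9, 6).

Fulton essential set (6 of the 11 Rothe cells):

[(3, 1, 0), (3, 3, 1), (3, 6, 2), (5, 3, 2), (5, 6, 3), (8, 6, 5)]


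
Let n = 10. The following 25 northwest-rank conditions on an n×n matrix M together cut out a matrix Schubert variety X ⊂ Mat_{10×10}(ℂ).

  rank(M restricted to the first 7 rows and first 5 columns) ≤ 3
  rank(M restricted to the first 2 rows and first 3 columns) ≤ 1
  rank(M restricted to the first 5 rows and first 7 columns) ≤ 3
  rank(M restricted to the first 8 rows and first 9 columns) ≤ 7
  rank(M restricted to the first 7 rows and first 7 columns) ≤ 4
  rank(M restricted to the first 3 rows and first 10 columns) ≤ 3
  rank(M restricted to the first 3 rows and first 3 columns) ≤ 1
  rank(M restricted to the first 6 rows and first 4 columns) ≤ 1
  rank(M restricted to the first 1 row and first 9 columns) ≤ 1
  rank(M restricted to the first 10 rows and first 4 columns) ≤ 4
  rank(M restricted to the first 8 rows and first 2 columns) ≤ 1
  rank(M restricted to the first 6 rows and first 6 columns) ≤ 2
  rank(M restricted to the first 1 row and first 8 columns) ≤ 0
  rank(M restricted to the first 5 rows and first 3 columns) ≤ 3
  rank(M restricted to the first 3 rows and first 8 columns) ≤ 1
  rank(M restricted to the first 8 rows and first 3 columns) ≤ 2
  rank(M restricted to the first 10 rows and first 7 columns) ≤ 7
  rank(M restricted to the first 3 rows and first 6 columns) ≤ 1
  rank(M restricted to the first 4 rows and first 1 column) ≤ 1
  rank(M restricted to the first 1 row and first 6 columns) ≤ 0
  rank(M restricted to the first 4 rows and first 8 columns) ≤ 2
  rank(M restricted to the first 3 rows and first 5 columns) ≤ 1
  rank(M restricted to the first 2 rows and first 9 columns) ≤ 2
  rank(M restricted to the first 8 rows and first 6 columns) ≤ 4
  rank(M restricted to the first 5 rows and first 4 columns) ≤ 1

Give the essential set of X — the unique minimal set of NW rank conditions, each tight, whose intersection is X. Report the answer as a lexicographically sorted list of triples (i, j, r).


Recovering R(i,j) via the rank-extension bound from the 25 conditions:

  row 1: 0 0 0 0 0 0 0 0 1 1
  row 2: 1 1 1 1 1 1 1 1 2 2
  row 3: 1 1 1 1 1 1 1 1 2 3
  row 4: 1 1 1 1 2 2 2 2 3 4
  row 5: 1 1 1 1 2 2 3 3 4 5
  row 6: 1 1 1 1 2 2 3 4 5 6
  row 7: 1 1 2 2 3 3 4 5 6 7
  row 8: 1 1 2 3 4 4 5 6 7 8
  row 9: 1 2 3 4 5 5 6 7 8 9
  row 10: 1 2 3 4 5 6 7 8 9 10

the unique w with this rank table is (9, 1, 10, 5, 7, 8, 3, 4, 2, 6).

ℓ(w)=28; the 5 essential cells (i,j,r):

[(1, 8, 0), (3, 8, 1), (6, 4, 1), (6, 6, 2), (8, 2, 1)]


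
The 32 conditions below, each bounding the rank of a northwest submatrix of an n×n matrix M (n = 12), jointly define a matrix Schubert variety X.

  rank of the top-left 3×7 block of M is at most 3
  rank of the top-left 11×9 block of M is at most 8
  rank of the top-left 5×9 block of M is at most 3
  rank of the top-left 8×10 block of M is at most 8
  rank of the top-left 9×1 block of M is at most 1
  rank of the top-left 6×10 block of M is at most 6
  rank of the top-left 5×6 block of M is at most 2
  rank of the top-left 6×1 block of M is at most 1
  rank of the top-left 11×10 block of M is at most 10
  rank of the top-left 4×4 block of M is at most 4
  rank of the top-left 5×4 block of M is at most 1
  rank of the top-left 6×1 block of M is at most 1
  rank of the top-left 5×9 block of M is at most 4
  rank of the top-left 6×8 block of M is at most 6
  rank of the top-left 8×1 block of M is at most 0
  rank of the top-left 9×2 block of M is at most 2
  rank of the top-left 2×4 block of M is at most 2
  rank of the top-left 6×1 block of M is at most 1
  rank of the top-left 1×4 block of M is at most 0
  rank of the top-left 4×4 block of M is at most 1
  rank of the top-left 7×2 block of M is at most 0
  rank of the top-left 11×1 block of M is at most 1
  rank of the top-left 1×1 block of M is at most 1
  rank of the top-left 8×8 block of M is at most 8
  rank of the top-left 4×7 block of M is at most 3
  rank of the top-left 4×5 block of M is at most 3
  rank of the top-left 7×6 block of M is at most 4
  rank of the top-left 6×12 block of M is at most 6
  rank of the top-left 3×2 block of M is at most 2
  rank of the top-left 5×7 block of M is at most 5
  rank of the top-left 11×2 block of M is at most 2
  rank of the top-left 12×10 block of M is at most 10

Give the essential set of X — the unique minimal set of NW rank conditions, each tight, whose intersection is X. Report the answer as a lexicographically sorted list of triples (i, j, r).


Computing R[i][j] = min implied NW-rank bound (n=12, 32 conditions):

  row 1: 0, 0, 0, 0, 1, 1, 1, 1, 1, 1, 1, 1
  row 2: 0, 0, 1, 1, 2, 2, 2, 2, 2, 2, 2, 2
  row 3: 0, 0, 1, 1, 2, 2, 3, 3, 3, 3, 3, 3
  row 4: 0, 0, 1, 1, 2, 2, 3, 3, 3, 4, 4, 4
  row 5: 0, 0, 1, 1, 2, 2, 3, 3, 3, 4, 5, 5
  row 6: 0, 0, 1, 2, 3, 3, 4, 4, 4, 5, 6, 6
  row 7: 0, 0, 1, 2, 3, 4, 5, 5, 5, 6, 7, 7
  row 8: 0, 1, 2, 3, 4, 5, 6, 6, 6, 7, 8, 8
  row 9: 1, 2, 3, 4, 5, 6, 7, 7, 7, 8, 9, 9
  row 10: 1, 2, 3, 4, 5, 6, 7, 8, 8, 9, 10, 10
  row 11: 1, 2, 3, 4, 5, 6, 7, 8, 8, 9, 10, 11
  row 12: 1, 2, 3, 4, 5, 6, 7, 8, 9, 10, 11, 12

giving w = (5, 3, 7, 10, 11, 4, 6, 2, 1, 8, 12, 9) via Δ²R.

7 SE-corners of the 28-cell Rothe diagram give Ess(w):

[(1, 4, 0), (5, 4, 1), (5, 6, 2), (5, 9, 3), (7, 2, 0), (8, 1, 0), (11, 9, 8)]


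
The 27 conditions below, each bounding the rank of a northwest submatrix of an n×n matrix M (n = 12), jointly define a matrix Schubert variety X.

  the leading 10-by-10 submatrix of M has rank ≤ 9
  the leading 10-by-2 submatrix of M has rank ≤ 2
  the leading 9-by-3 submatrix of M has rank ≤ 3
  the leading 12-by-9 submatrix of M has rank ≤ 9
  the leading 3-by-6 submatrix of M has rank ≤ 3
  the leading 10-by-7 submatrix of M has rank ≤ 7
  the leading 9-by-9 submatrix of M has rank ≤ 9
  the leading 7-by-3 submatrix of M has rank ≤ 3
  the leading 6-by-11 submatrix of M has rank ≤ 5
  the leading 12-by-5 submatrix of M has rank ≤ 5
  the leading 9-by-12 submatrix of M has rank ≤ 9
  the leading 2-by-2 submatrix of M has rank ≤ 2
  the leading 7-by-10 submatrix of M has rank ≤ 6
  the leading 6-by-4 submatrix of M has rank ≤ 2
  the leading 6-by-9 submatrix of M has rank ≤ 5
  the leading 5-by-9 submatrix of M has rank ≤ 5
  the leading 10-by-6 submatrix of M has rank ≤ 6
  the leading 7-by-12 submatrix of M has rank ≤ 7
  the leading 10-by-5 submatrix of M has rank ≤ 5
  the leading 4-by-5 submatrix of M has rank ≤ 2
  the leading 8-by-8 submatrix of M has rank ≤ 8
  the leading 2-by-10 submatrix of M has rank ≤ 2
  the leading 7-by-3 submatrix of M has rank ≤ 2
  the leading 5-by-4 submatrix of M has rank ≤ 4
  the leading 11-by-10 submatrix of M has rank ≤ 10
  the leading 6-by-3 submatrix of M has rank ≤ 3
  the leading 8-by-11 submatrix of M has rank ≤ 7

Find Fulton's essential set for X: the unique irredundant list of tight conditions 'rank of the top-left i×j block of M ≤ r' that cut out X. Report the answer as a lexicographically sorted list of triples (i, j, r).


Computing R[i][j] = min implied NW-rank bound (n=12, 27 conditions):

  R[1]: 1  1  1  1  1  1  1  1  1  1  1  1
  R[2]: 1  2  2  2  2  2  2  2  2  2  2  2
  R[3]: 1  2  2  2  2  3  3  3  3  3  3  3
  R[4]: 1  2  2  2  2  3  4  4  4  4  4  4
  R[5]: 1  2  2  2  3  4  5  5  5  5  5  5
  R[6]: 1  2  2  2  3  4  5  5  5  5  5  6
  R[7]: 1  2  2  3  4  5  6  6  6  6  6  7
  R[8]: 1  2  3  4  5  6  7  7  7  7  7  8
  R[9]: 1  2  3  4  5  6  7  8  8  8  8  9
  R[10]: 1  2  3  4  5  6  7  8  9  9  9  10
  R[11]: 1  2  3  4  5  6  7  8  9  10  10  11
  R[12]: 1  2  3  4  5  6  7  8  9  10  11  12

second differences of R give the permutation w = (1, 2, 6, 7, 5, 12, 4, 3, 8, 9, 10, 11).

D(w) has 15 cells with 4 SE-corners; essential set:

[(4, 5, 2), (6, 4, 2), (6, 11, 5), (7, 3, 2)]


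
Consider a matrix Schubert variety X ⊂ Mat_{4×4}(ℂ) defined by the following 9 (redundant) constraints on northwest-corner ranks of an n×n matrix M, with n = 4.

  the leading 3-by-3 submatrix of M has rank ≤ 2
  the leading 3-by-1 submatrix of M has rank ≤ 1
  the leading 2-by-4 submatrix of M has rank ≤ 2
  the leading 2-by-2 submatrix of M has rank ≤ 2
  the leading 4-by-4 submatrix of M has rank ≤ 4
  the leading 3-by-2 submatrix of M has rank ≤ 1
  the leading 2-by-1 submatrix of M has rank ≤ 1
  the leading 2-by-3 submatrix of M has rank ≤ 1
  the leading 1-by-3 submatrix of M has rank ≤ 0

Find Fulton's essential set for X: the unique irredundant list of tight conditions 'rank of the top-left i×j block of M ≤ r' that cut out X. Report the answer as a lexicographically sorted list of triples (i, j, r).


Computing R[i][j] = min implied NW-rank bound (n=4, 9 conditions):

  R[1]: 0, 0, 0, 1
  R[2]: 1, 1, 1, 2
  R[3]: 1, 1, 2, 3
  R[4]: 1, 2, 3, 4

second differences of R give the permutation w = (4, 1, 3, 2).

ℓ(w)=4; the 2 essential cells (i,j,r):

[(1, 3, 0), (3, 2, 1)]


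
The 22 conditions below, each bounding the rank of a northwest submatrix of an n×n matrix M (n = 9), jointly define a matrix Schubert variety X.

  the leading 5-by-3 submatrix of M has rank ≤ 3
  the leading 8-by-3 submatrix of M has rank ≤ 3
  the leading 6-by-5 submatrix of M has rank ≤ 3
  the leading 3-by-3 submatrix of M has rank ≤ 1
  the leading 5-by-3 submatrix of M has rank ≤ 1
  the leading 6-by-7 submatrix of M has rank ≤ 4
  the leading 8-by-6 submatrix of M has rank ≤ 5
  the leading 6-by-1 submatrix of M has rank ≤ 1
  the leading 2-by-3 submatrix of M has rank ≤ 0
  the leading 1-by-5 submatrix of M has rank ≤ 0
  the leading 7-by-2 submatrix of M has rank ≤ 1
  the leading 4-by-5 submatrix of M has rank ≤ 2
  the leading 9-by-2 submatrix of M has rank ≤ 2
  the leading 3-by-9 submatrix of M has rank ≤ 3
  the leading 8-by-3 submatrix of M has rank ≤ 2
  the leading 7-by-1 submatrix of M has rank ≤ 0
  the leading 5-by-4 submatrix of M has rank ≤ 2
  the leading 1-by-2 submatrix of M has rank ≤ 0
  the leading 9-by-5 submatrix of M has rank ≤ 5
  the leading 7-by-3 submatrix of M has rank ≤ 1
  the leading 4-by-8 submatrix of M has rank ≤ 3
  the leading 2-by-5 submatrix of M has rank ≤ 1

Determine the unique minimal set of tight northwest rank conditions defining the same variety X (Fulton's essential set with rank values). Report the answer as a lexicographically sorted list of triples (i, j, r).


Rank table r_w(9×9) implied by the 22 constraints:

  R[1]: 0  0  0  0  0  1  1  1  1
  R[2]: 0  0  0  1  1  2  2  2  2
  R[3]: 0  1  1  2  2  3  3  3  3
  R[4]: 0  1  1  2  2  3  3  3  4
  R[5]: 0  1  1  2  3  4  4  4  5
  R[6]: 0  1  1  2  3  4  4  5  6
  R[7]: 0  1  1  2  3  4  5  6  7
  R[8]: 1  2  2  3  4  5  6  7  8
  R[9]: 1  2  3  4  5  6  7  8  9

giving w = (6, 4, 2, 9, 5, 8, 7, 1, 3) via Δ²R.

ℓ(w)=21; the 7 essential cells (i,j,r):

[(1, 5, 0), (2, 3, 0), (4, 5, 2), (4, 8, 3), (6, 7, 4), (7, 1, 0), (7, 3, 1)]


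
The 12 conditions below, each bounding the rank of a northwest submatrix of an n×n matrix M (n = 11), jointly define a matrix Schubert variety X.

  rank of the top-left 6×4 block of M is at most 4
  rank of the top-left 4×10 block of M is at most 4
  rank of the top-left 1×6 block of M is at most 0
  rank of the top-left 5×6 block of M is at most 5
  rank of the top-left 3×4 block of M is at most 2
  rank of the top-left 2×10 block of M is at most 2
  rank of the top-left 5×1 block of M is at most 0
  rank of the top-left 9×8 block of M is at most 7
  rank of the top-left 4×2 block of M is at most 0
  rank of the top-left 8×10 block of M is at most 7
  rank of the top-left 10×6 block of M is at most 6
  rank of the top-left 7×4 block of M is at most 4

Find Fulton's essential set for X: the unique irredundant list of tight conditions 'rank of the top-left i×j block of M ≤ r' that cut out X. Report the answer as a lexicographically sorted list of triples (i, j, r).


Propagating the 12 rank bounds to every northwest block:

  row 1: 0, 0, 0, 0, 0, 0, 1, 1, 1, 1, 1
  row 2: 0, 0, 1, 1, 1, 1, 2, 2, 2, 2, 2
  row 3: 0, 0, 1, 2, 2, 2, 3, 3, 3, 3, 3
  row 4: 0, 0, 1, 2, 3, 3, 4, 4, 4, 4, 4
  row 5: 0, 1, 2, 3, 4, 4, 5, 5, 5, 5, 5
  row 6: 1, 2, 3, 4, 5, 5, 6, 6, 6, 6, 6
  row 7: 1, 2, 3, 4, 5, 6, 7, 7, 7, 7, 7
  row 8: 1, 2, 3, 4, 5, 6, 7, 7, 7, 7, 8
  row 9: 1, 2, 3, 4, 5, 6, 7, 7, 8, 8, 9
  row 10: 1, 2, 3, 4, 5, 6, 7, 8, 9, 9, 10
  row 11: 1, 2, 3, 4, 5, 6, 7, 8, 9, 10, 11

hence w(1..11) = (7, 3, 4, 5, 2, 1, 6, 11, 9, 8, 10).

5 SE-corners of the 17-cell Rothe diagram give Ess(w):

[(1, 6, 0), (4, 2, 0), (5, 1, 0), (8, 10, 7), (9, 8, 7)]


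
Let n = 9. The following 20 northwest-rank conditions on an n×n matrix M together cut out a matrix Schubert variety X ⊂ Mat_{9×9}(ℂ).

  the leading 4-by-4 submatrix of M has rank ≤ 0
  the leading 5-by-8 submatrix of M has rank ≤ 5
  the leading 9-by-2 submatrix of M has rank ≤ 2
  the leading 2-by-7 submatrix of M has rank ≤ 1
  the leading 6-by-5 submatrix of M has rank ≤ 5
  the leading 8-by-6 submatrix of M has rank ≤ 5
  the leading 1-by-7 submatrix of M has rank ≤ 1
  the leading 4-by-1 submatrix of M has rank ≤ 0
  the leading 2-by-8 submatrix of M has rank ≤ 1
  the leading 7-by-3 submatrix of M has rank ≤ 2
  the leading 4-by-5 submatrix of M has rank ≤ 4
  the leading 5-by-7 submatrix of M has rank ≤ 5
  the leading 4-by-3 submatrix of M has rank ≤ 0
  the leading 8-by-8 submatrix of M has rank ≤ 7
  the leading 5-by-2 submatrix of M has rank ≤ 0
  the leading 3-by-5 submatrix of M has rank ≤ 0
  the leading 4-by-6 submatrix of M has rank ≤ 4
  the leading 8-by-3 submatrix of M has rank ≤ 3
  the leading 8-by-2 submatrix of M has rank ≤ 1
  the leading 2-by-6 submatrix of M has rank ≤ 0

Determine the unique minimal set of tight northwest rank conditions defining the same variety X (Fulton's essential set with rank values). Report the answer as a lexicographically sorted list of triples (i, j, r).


The tightest implied rank at each (i,j), from the 20 conditions:

  0  0  0  0  0  0  1  1  1
  0  0  0  0  0  0  1  1  2
  0  0  0  0  0  1  2  2  3
  0  0  0  0  1  2  3  3  4
  0  0  1  1  2  3  4  4  5
  1  1  2  2  3  4  5  5  6
  1  1  2  3  4  5  6  6  7
  1  1  2  3  4  5  6  7  8
  1  2  3  4  5  6  7  8  9

so w = (7, 9, 6, 5, 3, 1, 4, 8, 2).

6 SE-corners of the 26-cell Rothe diagram give Ess(w):

[(2, 6, 0), (2, 8, 1), (3, 5, 0), (4, 4, 0), (5, 2, 0), (8, 2, 1)]


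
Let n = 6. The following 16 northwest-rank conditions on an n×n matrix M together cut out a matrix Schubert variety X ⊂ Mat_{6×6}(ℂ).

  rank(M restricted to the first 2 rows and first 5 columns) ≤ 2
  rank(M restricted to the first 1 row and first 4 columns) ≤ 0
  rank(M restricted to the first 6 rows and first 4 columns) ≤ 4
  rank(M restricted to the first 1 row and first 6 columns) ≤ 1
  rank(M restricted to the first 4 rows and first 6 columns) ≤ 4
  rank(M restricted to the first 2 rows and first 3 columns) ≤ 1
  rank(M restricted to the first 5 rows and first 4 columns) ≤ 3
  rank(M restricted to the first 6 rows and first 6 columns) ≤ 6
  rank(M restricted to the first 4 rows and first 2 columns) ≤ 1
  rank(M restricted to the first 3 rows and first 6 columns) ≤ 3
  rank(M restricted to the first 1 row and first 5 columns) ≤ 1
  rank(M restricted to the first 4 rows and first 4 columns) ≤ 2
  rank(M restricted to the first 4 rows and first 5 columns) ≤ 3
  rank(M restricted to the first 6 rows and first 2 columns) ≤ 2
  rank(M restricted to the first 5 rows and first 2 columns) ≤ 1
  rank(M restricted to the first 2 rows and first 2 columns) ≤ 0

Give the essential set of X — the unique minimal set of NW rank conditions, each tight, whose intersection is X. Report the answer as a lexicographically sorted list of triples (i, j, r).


The tightest implied rank at each (i,j), from the 16 conditions:

  row 1: 0, 0, 0, 0, 1, 1
  row 2: 0, 0, 1, 1, 2, 2
  row 3: 1, 1, 2, 2, 3, 3
  row 4: 1, 1, 2, 2, 3, 4
  row 5: 1, 1, 2, 3, 4, 5
  row 6: 1, 2, 3, 4, 5, 6

second differences of R give the permutation w = (5, 3, 1, 6, 4, 2).

Fulton essential set (4 of the 9 Rothe cells):

[(1, 4, 0), (2, 2, 0), (4, 4, 2), (5, 2, 1)]


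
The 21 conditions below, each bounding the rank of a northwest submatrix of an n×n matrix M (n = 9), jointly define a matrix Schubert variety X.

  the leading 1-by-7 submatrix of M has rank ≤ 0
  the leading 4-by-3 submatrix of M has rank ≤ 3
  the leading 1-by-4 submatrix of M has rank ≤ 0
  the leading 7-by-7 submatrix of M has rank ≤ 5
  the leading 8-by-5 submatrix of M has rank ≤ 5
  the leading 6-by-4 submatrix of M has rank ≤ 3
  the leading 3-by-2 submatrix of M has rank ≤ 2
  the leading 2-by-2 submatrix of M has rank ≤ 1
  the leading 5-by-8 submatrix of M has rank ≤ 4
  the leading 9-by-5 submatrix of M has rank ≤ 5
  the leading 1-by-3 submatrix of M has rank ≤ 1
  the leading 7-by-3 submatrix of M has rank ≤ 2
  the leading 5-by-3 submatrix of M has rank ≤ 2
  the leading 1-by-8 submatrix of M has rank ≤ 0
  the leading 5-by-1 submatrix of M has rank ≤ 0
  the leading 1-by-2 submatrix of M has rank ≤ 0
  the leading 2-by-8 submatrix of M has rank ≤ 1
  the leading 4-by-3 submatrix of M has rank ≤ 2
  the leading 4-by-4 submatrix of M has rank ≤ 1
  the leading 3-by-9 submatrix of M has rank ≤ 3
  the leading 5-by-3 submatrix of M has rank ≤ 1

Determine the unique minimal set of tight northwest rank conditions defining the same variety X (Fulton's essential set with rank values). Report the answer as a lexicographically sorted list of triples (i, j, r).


Computing R[i][j] = min implied NW-rank bound (n=9, 21 conditions):

  R[1]: 0  0  0  0  0  0  0  0  1
  R[2]: 0  1  1  1  1  1  1  1  2
  R[3]: 0  1  1  1  2  2  2  2  3
  R[4]: 0  1  1  1  2  3  3  3  4
  R[5]: 0  1  1  2  3  4  4  4  5
  R[6]: 1  2  2  3  4  5  5  5  6
  R[7]: 1  2  2  3  4  5  5  6  7
  R[8]: 1  2  3  4  5  6  6  7  8
  R[9]: 1  2  3  4  5  6  7  8  9

hence w(1..9) = (9, 2, 5, 6, 4, 1, 8, 3, 7).

D(w) has 19 cells with 6 SE-corners; essential set:

[(1, 8, 0), (4, 4, 1), (5, 1, 0), (5, 3, 1), (7, 3, 2), (7, 7, 5)]


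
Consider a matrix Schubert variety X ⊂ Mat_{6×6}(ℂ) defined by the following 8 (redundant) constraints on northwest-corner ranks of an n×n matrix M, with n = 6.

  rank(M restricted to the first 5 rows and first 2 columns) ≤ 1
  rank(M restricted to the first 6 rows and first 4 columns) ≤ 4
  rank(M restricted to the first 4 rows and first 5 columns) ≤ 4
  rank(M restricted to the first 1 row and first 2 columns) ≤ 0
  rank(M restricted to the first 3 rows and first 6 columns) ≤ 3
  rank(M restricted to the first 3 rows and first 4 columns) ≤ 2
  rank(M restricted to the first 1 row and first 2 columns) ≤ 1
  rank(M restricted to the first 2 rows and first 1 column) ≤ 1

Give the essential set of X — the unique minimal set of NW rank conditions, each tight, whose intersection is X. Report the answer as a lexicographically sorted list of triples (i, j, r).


Reconstructing r_w from the 8 given conditions:

  R[1]: 0 0 1 1 1 1
  R[2]: 1 1 2 2 2 2
  R[3]: 1 1 2 2 3 3
  R[4]: 1 1 2 3 4 4
  R[5]: 1 1 2 3 4 5
  R[6]: 1 2 3 4 5 6

reading off 1-entries of Δ²R: w = (3, 1, 5, 4, 6, 2).

ℓ(w)=6; the 3 essential cells (i,j,r):

[(1, 2, 0), (3, 4, 2), (5, 2, 1)]


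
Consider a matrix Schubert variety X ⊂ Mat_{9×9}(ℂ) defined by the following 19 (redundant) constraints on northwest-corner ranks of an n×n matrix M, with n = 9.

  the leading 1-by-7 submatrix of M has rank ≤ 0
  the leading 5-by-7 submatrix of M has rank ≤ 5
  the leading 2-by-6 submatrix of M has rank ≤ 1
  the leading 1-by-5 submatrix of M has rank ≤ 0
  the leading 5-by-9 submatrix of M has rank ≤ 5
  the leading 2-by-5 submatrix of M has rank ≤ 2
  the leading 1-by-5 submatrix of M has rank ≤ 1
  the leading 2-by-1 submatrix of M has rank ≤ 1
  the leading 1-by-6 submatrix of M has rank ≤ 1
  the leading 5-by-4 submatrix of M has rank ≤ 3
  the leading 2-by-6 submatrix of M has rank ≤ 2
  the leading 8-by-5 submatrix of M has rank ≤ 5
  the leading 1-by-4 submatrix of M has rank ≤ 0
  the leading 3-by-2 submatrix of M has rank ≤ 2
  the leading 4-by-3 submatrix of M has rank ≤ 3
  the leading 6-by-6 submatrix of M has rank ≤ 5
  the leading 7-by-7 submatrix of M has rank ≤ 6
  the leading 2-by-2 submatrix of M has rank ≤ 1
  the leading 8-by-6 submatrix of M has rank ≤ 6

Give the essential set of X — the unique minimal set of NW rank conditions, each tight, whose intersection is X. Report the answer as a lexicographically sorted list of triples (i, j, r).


Reconstructing r_w from the 19 given conditions:

  row 1: 0  0  0  0  0  0  0  1  1
  row 2: 1  1  1  1  1  1  1  2  2
  row 3: 1  2  2  2  2  2  2  3  3
  row 4: 1  2  3  3  3  3  3  4  4
  row 5: 1  2  3  3  4  4  4  5  5
  row 6: 1  2  3  4  5  5  5  6  6
  row 7: 1  2  3  4  5  6  6  7  7
  row 8: 1  2  3  4  5  6  7  8  8
  row 9: 1  2  3  4  5  6  7  8  9

reading off 1-entries of Δ²R: w = (8, 1, 2, 3, 5, 4, 6, 7, 9).

ℓ(w)=8; the 2 essential cells (i,j,r):

[(1, 7, 0), (5, 4, 3)]


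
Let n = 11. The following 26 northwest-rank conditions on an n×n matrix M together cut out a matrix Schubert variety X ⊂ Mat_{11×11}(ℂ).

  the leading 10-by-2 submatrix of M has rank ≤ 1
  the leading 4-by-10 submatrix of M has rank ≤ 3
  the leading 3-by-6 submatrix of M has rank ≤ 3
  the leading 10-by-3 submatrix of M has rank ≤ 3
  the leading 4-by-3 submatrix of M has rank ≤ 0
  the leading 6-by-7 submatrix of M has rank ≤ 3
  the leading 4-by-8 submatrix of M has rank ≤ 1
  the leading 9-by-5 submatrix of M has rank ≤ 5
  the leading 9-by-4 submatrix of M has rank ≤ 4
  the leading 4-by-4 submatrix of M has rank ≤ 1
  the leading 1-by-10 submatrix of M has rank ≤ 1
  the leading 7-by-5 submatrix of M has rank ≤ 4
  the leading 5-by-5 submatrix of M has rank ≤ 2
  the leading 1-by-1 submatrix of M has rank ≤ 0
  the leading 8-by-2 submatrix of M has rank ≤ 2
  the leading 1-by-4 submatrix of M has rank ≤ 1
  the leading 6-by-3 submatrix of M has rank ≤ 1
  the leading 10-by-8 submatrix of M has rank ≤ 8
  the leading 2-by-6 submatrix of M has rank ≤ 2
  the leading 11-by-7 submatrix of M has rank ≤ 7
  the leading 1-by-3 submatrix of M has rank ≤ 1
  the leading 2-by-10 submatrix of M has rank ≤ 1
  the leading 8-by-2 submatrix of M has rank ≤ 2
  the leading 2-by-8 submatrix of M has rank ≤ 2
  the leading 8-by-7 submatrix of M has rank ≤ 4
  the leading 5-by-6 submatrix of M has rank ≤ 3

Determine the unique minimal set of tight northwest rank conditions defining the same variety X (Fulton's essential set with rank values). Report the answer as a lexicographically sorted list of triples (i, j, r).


Propagating the 26 rank bounds to every northwest block:

  i=1: 0  0  0  1  1  1  1  1  1  1  1
  i=2: 0  0  0  1  1  1  1  1  1  1  2
  i=3: 0  0  0  1  1  1  1  1  2  2  3
  i=4: 0  0  0  1  1  1  1  1  2  3  4
  i=5: 1  1  1  2  2  2  2  2  3  4  5
  i=6: 1  1  1  2  3  3  3  3  4  5  6
  i=7: 1  1  2  3  4  4  4  4  5  6  7
  i=8: 1  1  2  3  4  4  4  5  6  7  8
  i=9: 1  1  2  3  4  5  5  6  7  8  9
  i=10: 1  1  2  3  4  5  6  7  8  9  10
  i=11: 1  2  3  4  5  6  7  8  9  10  11

second differences of R give the permutation w = (4, 11, 9, 10, 1, 5, 3, 8, 6, 7, 2).

ℓ(w)=34; the 6 essential cells (i,j,r):

[(2, 10, 1), (4, 3, 0), (4, 8, 1), (6, 3, 1), (8, 7, 4), (10, 2, 1)]


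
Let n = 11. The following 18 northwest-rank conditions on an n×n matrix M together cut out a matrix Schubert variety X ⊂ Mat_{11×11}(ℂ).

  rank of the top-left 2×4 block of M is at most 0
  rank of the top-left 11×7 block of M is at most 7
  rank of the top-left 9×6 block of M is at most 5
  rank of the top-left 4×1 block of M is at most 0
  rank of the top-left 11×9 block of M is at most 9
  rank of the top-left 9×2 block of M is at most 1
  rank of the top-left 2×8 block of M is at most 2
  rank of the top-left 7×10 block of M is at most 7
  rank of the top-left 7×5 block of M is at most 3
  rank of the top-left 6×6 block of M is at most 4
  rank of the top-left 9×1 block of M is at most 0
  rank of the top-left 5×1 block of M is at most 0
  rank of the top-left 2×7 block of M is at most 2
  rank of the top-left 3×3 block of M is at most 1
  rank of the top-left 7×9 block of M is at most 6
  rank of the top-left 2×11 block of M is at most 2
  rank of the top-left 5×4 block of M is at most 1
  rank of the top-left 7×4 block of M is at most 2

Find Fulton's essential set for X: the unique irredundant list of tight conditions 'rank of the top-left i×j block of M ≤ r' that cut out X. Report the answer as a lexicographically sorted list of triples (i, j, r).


Computing R[i][j] = min implied NW-rank bound (n=11, 18 conditions):

  0, 0, 0, 0, 1, 1, 1, 1, 1, 1, 1
  0, 0, 0, 0, 1, 2, 2, 2, 2, 2, 2
  0, 1, 1, 1, 2, 3, 3, 3, 3, 3, 3
  0, 1, 1, 1, 2, 3, 4, 4, 4, 4, 4
  0, 1, 1, 1, 2, 3, 4, 5, 5, 5, 5
  0, 1, 2, 2, 3, 4, 5, 6, 6, 6, 6
  0, 1, 2, 2, 3, 4, 5, 6, 6, 7, 7
  0, 1, 2, 3, 4, 5, 6, 7, 7, 8, 8
  0, 1, 2, 3, 4, 5, 6, 7, 8, 9, 9
  1, 2, 3, 4, 5, 6, 7, 8, 9, 10, 10
  1, 2, 3, 4, 5, 6, 7, 8, 9, 10, 11

second differences of R give the permutation w = (5, 6, 2, 7, 8, 3, 10, 4, 9, 1, 11).

Fulton essential set (5 of the 21 Rothe cells):

[(2, 4, 0), (5, 4, 1), (7, 4, 2), (7, 9, 6), (9, 1, 0)]


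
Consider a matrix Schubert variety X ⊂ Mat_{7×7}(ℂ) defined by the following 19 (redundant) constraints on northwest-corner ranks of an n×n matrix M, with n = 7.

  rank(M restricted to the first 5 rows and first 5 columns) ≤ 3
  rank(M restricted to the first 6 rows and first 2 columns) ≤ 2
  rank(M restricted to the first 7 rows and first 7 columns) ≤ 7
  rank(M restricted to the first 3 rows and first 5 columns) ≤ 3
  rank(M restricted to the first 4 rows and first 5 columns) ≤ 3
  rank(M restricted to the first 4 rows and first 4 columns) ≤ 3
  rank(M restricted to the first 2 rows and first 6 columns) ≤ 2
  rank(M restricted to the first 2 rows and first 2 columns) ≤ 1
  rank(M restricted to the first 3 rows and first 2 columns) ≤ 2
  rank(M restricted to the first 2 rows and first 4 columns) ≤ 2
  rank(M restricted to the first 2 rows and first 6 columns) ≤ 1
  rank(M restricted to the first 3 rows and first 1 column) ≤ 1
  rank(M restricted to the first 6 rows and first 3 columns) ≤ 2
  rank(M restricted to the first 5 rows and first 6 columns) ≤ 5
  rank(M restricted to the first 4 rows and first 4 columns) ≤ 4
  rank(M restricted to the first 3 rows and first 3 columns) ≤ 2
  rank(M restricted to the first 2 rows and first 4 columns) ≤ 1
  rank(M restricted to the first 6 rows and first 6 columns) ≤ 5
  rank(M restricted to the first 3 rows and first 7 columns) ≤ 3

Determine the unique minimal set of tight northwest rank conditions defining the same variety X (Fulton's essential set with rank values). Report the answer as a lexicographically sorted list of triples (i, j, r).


Propagating the 19 rank bounds to every northwest block:

  i=1: 1  1  1  1  1  1  1
  i=2: 1  1  1  1  1  1  2
  i=3: 1  2  2  2  2  2  3
  i=4: 1  2  2  3  3  3  4
  i=5: 1  2  2  3  3  4  5
  i=6: 1  2  2  3  4  5  6
  i=7: 1  2  3  4  5  6  7

so w = (1, 7, 2, 4, 6, 5, 3).

|D(w)|=9, |Ess(w)|=3:

[(2, 6, 1), (5, 5, 3), (6, 3, 2)]


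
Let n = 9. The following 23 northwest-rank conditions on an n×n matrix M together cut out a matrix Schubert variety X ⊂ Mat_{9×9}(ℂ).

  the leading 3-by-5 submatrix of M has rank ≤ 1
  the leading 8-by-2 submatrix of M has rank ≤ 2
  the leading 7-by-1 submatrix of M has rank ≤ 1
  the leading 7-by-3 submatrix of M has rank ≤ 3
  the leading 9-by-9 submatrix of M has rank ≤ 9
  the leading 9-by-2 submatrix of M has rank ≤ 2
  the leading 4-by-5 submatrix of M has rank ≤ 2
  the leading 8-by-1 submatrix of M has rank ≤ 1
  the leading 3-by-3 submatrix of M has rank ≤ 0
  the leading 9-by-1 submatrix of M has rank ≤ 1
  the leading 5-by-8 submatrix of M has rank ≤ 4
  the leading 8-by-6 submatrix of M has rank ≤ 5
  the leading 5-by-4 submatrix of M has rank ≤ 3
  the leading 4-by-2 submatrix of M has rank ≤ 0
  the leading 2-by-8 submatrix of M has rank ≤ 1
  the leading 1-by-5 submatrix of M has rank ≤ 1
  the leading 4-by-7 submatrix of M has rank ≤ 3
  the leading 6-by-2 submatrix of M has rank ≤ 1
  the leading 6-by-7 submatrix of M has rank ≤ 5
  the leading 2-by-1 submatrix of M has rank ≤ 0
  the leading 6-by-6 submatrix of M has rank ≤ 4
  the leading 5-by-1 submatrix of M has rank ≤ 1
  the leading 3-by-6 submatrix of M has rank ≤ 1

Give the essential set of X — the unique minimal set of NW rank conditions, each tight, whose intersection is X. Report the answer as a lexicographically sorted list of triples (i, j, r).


Propagating the 23 rank bounds to every northwest block:

  0  0  0  1  1  1  1  1  1
  0  0  0  1  1  1  1  1  2
  0  0  0  1  1  1  2  2  3
  0  0  1  2  2  2  3  3  4
  1  1  2  3  3  3  4  4  5
  1  1  2  3  4  4  5  5  6
  1  2  3  4  5  5  6  6  7
  1  2  3  4  5  5  6  7  8
  1  2  3  4  5  6  7  8  9

giving w = (4, 9, 7, 3, 1, 5, 2, 8, 6) via Δ²R.

|D(w)|=19, |Ess(w)|=6:

[(2, 8, 1), (3, 3, 0), (3, 6, 1), (4, 2, 0), (6, 2, 1), (8, 6, 5)]


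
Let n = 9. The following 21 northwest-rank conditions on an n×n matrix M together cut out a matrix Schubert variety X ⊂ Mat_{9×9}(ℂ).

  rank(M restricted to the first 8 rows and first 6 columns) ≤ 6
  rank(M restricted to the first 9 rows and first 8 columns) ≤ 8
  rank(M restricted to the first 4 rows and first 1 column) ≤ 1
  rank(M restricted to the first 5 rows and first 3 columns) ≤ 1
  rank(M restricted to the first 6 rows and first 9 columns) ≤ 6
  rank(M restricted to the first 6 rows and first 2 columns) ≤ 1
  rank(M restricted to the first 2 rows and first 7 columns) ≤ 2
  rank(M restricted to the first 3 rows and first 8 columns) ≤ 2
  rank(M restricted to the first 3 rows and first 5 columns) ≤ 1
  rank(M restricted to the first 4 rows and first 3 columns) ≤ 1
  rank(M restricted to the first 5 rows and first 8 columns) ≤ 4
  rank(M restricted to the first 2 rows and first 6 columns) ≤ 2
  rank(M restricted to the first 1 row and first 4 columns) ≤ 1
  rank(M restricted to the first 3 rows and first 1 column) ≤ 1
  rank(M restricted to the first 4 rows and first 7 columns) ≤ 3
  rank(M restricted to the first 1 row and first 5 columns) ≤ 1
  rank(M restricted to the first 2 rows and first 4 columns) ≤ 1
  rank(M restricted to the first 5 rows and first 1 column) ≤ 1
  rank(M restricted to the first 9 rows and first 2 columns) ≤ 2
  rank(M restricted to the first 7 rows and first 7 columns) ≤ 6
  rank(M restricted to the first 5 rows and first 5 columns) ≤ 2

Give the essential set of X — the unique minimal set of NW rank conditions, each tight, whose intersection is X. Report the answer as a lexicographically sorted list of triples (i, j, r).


Propagating the 21 rank bounds to every northwest block:

  1 | 1 | 1 | 1 | 1 | 1 | 1 | 1 | 1
  1 | 1 | 1 | 1 | 1 | 2 | 2 | 2 | 2
  1 | 1 | 1 | 1 | 1 | 2 | 2 | 2 | 3
  1 | 1 | 1 | 2 | 2 | 3 | 3 | 3 | 4
  1 | 1 | 1 | 2 | 2 | 3 | 4 | 4 | 5
  1 | 1 | 2 | 3 | 3 | 4 | 5 | 5 | 6
  1 | 2 | 3 | 4 | 4 | 5 | 6 | 6 | 7
  1 | 2 | 3 | 4 | 5 | 6 | 7 | 7 | 8
  1 | 2 | 3 | 4 | 5 | 6 | 7 | 8 | 9

hence w(1..9) = (1, 6, 9, 4, 7, 3, 2, 5, 8).

ℓ(w)=16; the 5 essential cells (i,j,r):

[(3, 5, 1), (3, 8, 2), (5, 3, 1), (5, 5, 2), (6, 2, 1)]


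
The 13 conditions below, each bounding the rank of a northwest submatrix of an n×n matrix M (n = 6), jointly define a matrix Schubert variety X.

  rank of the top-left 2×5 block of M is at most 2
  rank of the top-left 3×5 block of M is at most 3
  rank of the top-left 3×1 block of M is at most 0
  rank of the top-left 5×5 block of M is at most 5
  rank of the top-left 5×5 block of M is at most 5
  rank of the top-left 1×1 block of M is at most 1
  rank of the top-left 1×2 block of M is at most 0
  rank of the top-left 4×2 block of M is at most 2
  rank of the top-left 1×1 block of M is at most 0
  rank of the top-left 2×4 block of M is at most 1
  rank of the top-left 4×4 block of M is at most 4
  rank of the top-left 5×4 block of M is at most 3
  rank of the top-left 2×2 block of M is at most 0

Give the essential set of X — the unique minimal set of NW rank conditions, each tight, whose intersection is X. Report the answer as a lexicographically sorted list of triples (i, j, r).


Computing R[i][j] = min implied NW-rank bound (n=6, 13 conditions):

  R[1]: 0, 0, 1, 1, 1, 1
  R[2]: 0, 0, 1, 1, 2, 2
  R[3]: 0, 1, 2, 2, 3, 3
  R[4]: 1, 2, 3, 3, 4, 4
  R[5]: 1, 2, 3, 3, 4, 5
  R[6]: 1, 2, 3, 4, 5, 6

the unique w with this rank table is (3, 5, 2, 1, 6, 4).

Rothe diagram D(w) (7 cells), 4 SE-corners (essential conditions):

[(2, 2, 0), (2, 4, 1), (3, 1, 0), (5, 4, 3)]


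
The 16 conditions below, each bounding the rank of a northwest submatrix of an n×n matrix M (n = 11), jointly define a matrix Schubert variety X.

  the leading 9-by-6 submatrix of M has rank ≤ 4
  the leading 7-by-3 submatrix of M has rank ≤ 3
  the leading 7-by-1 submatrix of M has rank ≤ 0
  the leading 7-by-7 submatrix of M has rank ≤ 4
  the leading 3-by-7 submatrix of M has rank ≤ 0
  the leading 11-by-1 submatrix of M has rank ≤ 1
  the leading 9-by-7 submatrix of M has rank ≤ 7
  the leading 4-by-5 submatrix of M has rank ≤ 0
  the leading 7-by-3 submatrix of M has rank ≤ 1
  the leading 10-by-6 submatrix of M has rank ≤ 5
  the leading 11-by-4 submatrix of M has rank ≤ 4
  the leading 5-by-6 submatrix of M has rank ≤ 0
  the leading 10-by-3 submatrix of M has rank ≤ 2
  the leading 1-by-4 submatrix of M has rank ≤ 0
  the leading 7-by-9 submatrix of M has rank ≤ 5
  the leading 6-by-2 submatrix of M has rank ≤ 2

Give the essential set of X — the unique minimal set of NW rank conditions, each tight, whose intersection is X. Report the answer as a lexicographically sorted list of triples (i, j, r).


Recovering R(i,j) via the rank-extension bound from the 16 conditions:

  i=1: 0 | 0 | 0 | 0 | 0 | 0 | 0 | 1 | 1 | 1 | 1
  i=2: 0 | 0 | 0 | 0 | 0 | 0 | 0 | 1 | 2 | 2 | 2
  i=3: 0 | 0 | 0 | 0 | 0 | 0 | 0 | 1 | 2 | 3 | 3
  i=4: 0 | 0 | 0 | 0 | 0 | 0 | 1 | 2 | 3 | 4 | 4
  i=5: 0 | 0 | 0 | 0 | 0 | 0 | 1 | 2 | 3 | 4 | 5
  i=6: 0 | 1 | 1 | 1 | 1 | 1 | 2 | 3 | 4 | 5 | 6
  i=7: 0 | 1 | 1 | 2 | 2 | 2 | 3 | 4 | 5 | 6 | 7
  i=8: 1 | 2 | 2 | 3 | 3 | 3 | 4 | 5 | 6 | 7 | 8
  i=9: 1 | 2 | 2 | 3 | 4 | 4 | 5 | 6 | 7 | 8 | 9
  i=10: 1 | 2 | 2 | 3 | 4 | 5 | 6 | 7 | 8 | 9 | 10
  i=11: 1 | 2 | 3 | 4 | 5 | 6 | 7 | 8 | 9 | 10 | 11

so w = (8, 9, 10, 7, 11, 2, 4, 1, 5, 6, 3).

|D(w)|=38, |Ess(w)|=5:

[(3, 7, 0), (5, 6, 0), (7, 1, 0), (7, 3, 1), (10, 3, 2)]


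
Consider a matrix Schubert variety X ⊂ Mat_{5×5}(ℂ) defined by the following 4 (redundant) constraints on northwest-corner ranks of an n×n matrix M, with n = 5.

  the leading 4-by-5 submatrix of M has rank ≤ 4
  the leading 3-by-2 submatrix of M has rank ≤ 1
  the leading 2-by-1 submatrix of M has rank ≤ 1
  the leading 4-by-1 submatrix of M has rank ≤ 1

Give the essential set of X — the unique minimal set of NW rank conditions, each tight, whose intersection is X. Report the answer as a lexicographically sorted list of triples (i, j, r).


Rank table r_w(5×5) implied by the 4 constraints:

  i=1: 1, 1, 1, 1, 1
  i=2: 1, 1, 2, 2, 2
  i=3: 1, 1, 2, 3, 3
  i=4: 1, 2, 3, 4, 4
  i=5: 1, 2, 3, 4, 5

so w = (1, 3, 4, 2, 5).

D(w) has 2 cells with 1 SE-corner; essential set:

[(3, 2, 1)]


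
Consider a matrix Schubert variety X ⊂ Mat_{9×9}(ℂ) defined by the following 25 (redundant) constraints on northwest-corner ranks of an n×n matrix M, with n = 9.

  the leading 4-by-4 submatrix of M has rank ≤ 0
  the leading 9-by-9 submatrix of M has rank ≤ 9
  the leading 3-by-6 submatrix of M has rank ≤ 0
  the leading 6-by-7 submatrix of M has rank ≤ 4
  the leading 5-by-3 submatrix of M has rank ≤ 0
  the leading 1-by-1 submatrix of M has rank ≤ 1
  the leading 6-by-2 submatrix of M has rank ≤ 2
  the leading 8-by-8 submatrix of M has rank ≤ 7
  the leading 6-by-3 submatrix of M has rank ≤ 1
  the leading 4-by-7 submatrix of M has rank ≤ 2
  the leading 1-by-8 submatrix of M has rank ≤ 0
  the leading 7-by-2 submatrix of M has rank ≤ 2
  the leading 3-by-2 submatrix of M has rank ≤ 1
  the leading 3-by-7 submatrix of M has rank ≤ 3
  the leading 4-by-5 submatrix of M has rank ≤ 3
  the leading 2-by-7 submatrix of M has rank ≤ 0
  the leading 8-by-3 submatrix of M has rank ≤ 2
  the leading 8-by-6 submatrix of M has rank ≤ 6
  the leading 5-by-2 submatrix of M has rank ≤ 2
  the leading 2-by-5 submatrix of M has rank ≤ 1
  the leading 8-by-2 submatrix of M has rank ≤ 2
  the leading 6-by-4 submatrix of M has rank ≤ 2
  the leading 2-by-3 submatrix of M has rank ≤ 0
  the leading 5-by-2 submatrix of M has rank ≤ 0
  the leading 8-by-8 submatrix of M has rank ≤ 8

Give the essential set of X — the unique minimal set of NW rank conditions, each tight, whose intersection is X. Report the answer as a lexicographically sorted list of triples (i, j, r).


Propagating the 25 rank bounds to every northwest block:

  0 0 0 0 0 0 0 0 1
  0 0 0 0 0 0 0 1 2
  0 0 0 0 0 0 1 2 3
  0 0 0 0 1 1 2 3 4
  0 0 0 1 2 2 3 4 5
  1 1 1 2 3 3 4 5 6
  1 2 2 3 4 4 5 6 7
  1 2 2 3 4 5 6 7 8
  1 2 3 4 5 6 7 8 9

second differences of R give the permutation w = (9, 8, 7, 5, 4, 1, 2, 6, 3).

D(w) has 29 cells with 6 SE-corners; essential set:

[(1, 8, 0), (2, 7, 0), (3, 6, 0), (4, 4, 0), (5, 3, 0), (8, 3, 2)]


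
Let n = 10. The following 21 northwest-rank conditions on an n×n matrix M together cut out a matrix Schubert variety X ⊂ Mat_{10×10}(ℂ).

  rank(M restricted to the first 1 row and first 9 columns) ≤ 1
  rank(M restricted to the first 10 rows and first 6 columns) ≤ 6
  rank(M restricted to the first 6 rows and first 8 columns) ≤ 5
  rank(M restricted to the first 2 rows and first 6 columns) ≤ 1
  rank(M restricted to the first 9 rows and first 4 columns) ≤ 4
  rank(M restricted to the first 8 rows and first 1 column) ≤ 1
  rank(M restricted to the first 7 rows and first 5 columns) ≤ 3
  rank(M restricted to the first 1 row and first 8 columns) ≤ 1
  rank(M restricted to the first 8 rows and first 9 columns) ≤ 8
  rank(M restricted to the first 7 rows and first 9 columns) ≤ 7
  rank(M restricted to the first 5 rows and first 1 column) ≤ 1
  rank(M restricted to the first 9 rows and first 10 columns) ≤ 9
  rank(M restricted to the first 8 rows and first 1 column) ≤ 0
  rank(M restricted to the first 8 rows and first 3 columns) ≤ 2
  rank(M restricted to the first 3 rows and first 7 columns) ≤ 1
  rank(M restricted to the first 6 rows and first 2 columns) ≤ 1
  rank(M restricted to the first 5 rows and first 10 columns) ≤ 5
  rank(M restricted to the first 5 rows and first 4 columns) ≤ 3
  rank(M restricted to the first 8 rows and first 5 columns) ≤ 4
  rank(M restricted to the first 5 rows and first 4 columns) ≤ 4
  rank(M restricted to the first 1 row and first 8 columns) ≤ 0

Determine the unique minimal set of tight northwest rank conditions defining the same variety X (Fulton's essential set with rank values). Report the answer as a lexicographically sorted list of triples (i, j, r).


Reconstructing r_w from the 21 given conditions:

  R[1]: 0 0 0 0 0 0 0 0 1 1
  R[2]: 0 1 1 1 1 1 1 1 2 2
  R[3]: 0 1 1 1 1 1 1 2 3 3
  R[4]: 0 1 2 2 2 2 2 3 4 4
  R[5]: 0 1 2 3 3 3 3 4 5 5
  R[6]: 0 1 2 3 3 4 4 5 6 6
  R[7]: 0 1 2 3 3 4 5 6 7 7
  R[8]: 0 1 2 3 4 5 6 7 8 8
  R[9]: 1 2 3 4 5 6 7 8 9 9
  R[10]: 1 2 3 4 5 6 7 8 9 10

hence w(1..10) = (9, 2, 8, 3, 4, 6, 7, 5, 1, 10).

|D(w)|=22, |Ess(w)|=4:

[(1, 8, 0), (3, 7, 1), (7, 5, 3), (8, 1, 0)]
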